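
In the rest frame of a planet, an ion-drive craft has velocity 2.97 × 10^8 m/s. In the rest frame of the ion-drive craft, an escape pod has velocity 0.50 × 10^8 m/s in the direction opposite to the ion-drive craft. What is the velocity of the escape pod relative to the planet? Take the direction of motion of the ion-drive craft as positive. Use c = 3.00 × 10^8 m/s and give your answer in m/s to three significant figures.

+2.96 × 10^8 m/s

In units of c (dividing by 3.00 × 10^8 m/s): v = 0.990, u' = -0.167.
u = (u' + v)/(1 + u'v/c²):
u = (-0.167 + 0.990) / (1 + (-0.167)·0.990) = 0.8233/0.8350 = 0.9860
(Galilean addition would give +0.823c.)
Converting back: u = 0.9860 × 3.00 × 10^8 m/s.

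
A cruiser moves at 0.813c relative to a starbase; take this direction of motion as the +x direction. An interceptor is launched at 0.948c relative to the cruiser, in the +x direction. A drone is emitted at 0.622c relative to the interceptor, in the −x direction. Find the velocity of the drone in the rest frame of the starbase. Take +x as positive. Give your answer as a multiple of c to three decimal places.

+0.977c

Apply u = (u' + v)/(1 + u'v/c²) successively, working outward toward the starbase.
Start: velocity of the cruiser relative to the starbase = 0.8130c.
Compose with the interceptor (u' = 0.948 in the cruiser frame): u_1 = (0.948 + 0.813) / (1 + 0.948·0.813) = 1.7610/1.7707 = 0.9945.
Compose with the drone (u' = -0.622 in the interceptor frame): u_2 = (-0.622 + 0.995) / (1 + (-0.622)·0.995) = 0.3725/0.3814 = 0.9766.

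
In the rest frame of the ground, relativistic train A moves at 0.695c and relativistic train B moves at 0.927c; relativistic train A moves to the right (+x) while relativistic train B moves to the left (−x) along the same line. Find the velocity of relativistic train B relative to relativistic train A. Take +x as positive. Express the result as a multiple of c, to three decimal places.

-0.986c

β_A = 0.695, β_B = -0.927.
Transform to A's frame with the inverse velocity-addition law: u' = (u − v)/(1 − uv/c²), taking u = β_B and v = β_A.
u' = (-0.927 − 0.695) / (1 − (0.695)(-0.927)) = -1.6220/1.6443 = -0.9865.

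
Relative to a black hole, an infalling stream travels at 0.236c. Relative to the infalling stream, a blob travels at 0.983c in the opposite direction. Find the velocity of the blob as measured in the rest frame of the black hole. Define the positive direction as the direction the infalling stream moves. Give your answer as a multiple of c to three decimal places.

-0.973c

With v = 0.236 and u' = -0.983 (in units of c),
u = (u' + v)/(1 + u'v/c²):
u = (-0.983 + 0.236) / (1 + (-0.983)·0.236) = -0.7470/0.7680 = -0.9726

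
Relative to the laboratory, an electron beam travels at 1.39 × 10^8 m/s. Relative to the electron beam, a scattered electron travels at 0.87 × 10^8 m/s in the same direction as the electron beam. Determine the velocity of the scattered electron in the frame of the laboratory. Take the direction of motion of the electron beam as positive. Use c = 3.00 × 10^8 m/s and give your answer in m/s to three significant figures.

1.99 × 10^8 m/s

In units of c (dividing by 3.00 × 10^8 m/s): v = 0.463, u' = 0.290.
u = (u' + v)/(1 + u'v/c²):
u = (0.290 + 0.463) / (1 + 0.290·0.463) = 0.7533/1.1344 = 0.6641
(Galilean addition would give +0.753c.)
Converting back: u = 0.6641 × 3.00 × 10^8 m/s.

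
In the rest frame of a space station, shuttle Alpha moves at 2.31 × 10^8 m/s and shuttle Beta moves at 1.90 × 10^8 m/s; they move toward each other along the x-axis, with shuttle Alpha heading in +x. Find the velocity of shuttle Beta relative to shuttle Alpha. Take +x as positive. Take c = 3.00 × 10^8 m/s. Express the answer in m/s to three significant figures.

-2.83 × 10^8 m/s

β_A = 0.770, β_B = -0.633 (dividing each by c = 3.00 × 10^8 m/s).
Transform to A's frame with the inverse velocity-addition law: u' = (u − v)/(1 − uv/c²), taking u = β_B and v = β_A.
u' = (-0.633 − 0.770) / (1 − (0.770)(-0.633)) = -1.4033/1.4877 = -0.9433.
u' = -0.9433 × 3.00 × 10^8 m/s.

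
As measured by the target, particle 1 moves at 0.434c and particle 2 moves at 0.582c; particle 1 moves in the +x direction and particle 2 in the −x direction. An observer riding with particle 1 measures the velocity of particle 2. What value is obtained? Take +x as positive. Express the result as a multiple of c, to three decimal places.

-0.811c

β_A = 0.434, β_B = -0.582.
Transform to A's frame with the inverse velocity-addition law: u' = (u − v)/(1 − uv/c²), taking u = β_B and v = β_A.
u' = (-0.582 − 0.434) / (1 − (0.434)(-0.582)) = -1.0160/1.2526 = -0.8111.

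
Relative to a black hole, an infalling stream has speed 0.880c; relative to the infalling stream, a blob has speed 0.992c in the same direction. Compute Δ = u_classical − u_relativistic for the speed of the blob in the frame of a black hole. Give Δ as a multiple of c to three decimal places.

Galilean: u_cl = 0.992 + 0.880 = 1.8720.
Relativistic: u_rel = (0.992 + 0.880) / (1 + 0.992·0.880) = 1.8720/1.8730 = 0.9995.
Δ = 1.8720 − 0.9995 = 0.8725.
(The classical prediction exceeds c; the relativistic result does not.)

Δ = 0.873c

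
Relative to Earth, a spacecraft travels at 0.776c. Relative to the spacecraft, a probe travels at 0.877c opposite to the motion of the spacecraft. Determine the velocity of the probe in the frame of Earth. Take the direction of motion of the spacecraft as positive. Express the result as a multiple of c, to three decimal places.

-0.316c

With v = 0.776 and u' = -0.877 (in units of c),
u = (u' + v)/(1 + u'v/c²):
u = (-0.877 + 0.776) / (1 + (-0.877)·0.776) = -0.1010/0.3194 = -0.3162
(Galilean addition would give -0.101c.)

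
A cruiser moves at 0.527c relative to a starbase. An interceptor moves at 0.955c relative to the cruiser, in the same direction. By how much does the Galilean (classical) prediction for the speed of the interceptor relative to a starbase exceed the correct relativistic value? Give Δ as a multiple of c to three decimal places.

Δ = 0.496c

Galilean: u_cl = 0.955 + 0.527 = 1.4820.
Relativistic: u_rel = (0.955 + 0.527) / (1 + 0.955·0.527) = 1.4820/1.5033 = 0.9858.
Δ = 1.4820 − 0.9858 = 0.4962.
(The classical prediction exceeds c; the relativistic result does not.)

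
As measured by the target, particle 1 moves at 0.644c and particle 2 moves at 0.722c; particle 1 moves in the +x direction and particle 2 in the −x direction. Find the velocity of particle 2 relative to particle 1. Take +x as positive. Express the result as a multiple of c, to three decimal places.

-0.932c

β_A = 0.644, β_B = -0.722.
Transform to A's frame with the inverse velocity-addition law: u' = (u − v)/(1 − uv/c²), taking u = β_B and v = β_A.
u' = (-0.722 − 0.644) / (1 − (0.644)(-0.722)) = -1.3660/1.4650 = -0.9324.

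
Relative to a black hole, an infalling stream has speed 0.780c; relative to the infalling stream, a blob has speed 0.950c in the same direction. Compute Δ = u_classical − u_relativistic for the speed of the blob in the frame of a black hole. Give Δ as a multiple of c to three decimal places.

Galilean: u_cl = 0.950 + 0.780 = 1.7300.
Relativistic: u_rel = (0.950 + 0.780) / (1 + 0.950·0.780) = 1.7300/1.7410 = 0.9937.
Δ = 1.7300 − 0.9937 = 0.7363.
(The classical prediction exceeds c; the relativistic result does not.)

Δ = 0.736c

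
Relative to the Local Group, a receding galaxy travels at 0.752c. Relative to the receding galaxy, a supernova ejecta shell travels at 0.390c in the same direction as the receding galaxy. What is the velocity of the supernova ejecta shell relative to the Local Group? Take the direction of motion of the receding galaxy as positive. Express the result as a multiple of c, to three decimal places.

0.883c

With v = 0.752 and u' = 0.390 (in units of c),
u = (u' + v)/(1 + u'v/c²):
u = (0.390 + 0.752) / (1 + 0.390·0.752) = 1.1420/1.2933 = 0.8830
(Galilean addition would give +1.142c, exceeding c.)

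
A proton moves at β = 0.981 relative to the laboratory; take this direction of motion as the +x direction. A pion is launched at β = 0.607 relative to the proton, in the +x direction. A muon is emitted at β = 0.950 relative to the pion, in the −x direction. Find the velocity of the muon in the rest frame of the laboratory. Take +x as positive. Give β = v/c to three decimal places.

Apply u = (u' + v)/(1 + u'v/c²) successively, working outward toward the laboratory.
Start: velocity of the proton relative to the laboratory = 0.9810c.
Compose with the pion (u' = 0.607 in the proton frame): u_1 = (0.607 + 0.981) / (1 + 0.607·0.981) = 1.5880/1.5955 = 0.9953.
Compose with the muon (u' = -0.950 in the pion frame): u_2 = (-0.950 + 0.995) / (1 + (-0.950)·0.995) = 0.0453/0.0544 = 0.8324.

β = +0.832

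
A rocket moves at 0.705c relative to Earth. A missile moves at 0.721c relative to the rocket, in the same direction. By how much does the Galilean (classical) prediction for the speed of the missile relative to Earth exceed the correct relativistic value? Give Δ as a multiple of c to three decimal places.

Δ = 0.481c

Galilean: u_cl = 0.721 + 0.705 = 1.4260.
Relativistic: u_rel = (0.721 + 0.705) / (1 + 0.721·0.705) = 1.4260/1.5083 = 0.9454.
Δ = 1.4260 − 0.9454 = 0.4806.
(The classical prediction exceeds c; the relativistic result does not.)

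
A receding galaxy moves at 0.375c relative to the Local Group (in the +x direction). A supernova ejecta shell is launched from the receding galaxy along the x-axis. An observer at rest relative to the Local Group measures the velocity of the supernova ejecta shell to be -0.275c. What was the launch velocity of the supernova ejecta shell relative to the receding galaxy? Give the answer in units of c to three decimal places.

-0.589c

Invert the composition law: u' = (u − v)/(1 − uv/c²).
u' = (-0.275 − 0.375) / (1 − (-0.275)(0.375)) = -0.6500/1.1031 = -0.5892.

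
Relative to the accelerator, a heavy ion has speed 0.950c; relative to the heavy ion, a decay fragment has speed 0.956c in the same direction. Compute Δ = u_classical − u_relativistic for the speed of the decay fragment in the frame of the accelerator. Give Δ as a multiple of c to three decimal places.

Galilean: u_cl = 0.956 + 0.950 = 1.9060.
Relativistic: u_rel = (0.956 + 0.950) / (1 + 0.956·0.950) = 1.9060/1.9082 = 0.9988.
Δ = 1.9060 − 0.9988 = 0.9072.
(The classical prediction exceeds c; the relativistic result does not.)

Δ = 0.907c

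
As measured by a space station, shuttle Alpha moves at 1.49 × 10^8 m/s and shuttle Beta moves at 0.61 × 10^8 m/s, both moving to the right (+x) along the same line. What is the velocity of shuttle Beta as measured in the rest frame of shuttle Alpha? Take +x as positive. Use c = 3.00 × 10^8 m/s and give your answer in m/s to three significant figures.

β_A = 0.497, β_B = 0.203 (dividing each by c = 3.00 × 10^8 m/s).
Transform to A's frame with the inverse velocity-addition law: u' = (u − v)/(1 − uv/c²), taking u = β_B and v = β_A.
u' = (0.203 − 0.497) / (1 − (0.497)(0.203)) = -0.2933/0.8990 = -0.3263.
u' = -0.3263 × 3.00 × 10^8 m/s.

-9.79 × 10^7 m/s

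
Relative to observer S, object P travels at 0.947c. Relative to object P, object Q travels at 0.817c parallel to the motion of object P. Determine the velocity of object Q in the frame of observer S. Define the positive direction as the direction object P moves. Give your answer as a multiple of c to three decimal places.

With v = 0.947 and u' = 0.817 (in units of c),
u = (u' + v)/(1 + u'v/c²):
u = (0.817 + 0.947) / (1 + 0.817·0.947) = 1.7640/1.7737 = 0.9945
(Galilean addition would give +1.764c, exceeding c.)

0.995c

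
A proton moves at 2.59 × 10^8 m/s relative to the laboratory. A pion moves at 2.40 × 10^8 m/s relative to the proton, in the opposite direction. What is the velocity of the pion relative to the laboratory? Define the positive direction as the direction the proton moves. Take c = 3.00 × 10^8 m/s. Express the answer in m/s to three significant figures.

+6.14 × 10^7 m/s

In units of c (dividing by 3.00 × 10^8 m/s): v = 0.863, u' = -0.800.
u = (u' + v)/(1 + u'v/c²):
u = (-0.800 + 0.863) / (1 + (-0.800)·0.863) = 0.0633/0.3093 = 0.2047
(Galilean addition would give +0.063c.)
Converting back: u = 0.2047 × 3.00 × 10^8 m/s.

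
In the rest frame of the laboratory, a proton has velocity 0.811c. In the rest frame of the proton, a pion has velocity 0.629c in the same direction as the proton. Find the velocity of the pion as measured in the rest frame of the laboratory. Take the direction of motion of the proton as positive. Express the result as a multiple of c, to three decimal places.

0.954c

With v = 0.811 and u' = 0.629 (in units of c),
u = (u' + v)/(1 + u'v/c²):
u = (0.629 + 0.811) / (1 + 0.629·0.811) = 1.4400/1.5101 = 0.9536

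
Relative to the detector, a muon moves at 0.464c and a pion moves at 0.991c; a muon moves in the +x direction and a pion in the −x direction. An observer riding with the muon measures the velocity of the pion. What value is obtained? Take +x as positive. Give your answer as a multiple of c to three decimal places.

-0.997c

β_A = 0.464, β_B = -0.991.
Transform to A's frame with the inverse velocity-addition law: u' = (u − v)/(1 − uv/c²), taking u = β_B and v = β_A.
u' = (-0.991 − 0.464) / (1 − (0.464)(-0.991)) = -1.4550/1.4598 = -0.9967.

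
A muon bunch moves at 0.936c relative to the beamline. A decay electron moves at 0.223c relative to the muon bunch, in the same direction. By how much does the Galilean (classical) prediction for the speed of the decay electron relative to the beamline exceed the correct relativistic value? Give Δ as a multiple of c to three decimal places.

Δ = 0.200c

Galilean: u_cl = 0.223 + 0.936 = 1.1590.
Relativistic: u_rel = (0.223 + 0.936) / (1 + 0.223·0.936) = 1.1590/1.2087 = 0.9589.
Δ = 1.1590 − 0.9589 = 0.2001.
(The classical prediction exceeds c; the relativistic result does not.)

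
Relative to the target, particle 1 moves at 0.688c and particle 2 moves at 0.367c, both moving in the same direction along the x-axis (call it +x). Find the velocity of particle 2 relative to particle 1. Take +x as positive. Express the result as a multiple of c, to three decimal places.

β_A = 0.688, β_B = 0.367.
Transform to A's frame with the inverse velocity-addition law: u' = (u − v)/(1 − uv/c²), taking u = β_B and v = β_A.
u' = (0.367 − 0.688) / (1 − (0.688)(0.367)) = -0.3210/0.7475 = -0.4294.

-0.429c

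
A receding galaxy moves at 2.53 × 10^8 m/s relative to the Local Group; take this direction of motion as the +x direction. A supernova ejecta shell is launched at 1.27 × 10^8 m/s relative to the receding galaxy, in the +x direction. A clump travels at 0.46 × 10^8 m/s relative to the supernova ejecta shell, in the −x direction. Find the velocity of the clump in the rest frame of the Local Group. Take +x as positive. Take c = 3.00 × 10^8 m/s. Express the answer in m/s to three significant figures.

Apply u = (u' + v)/(1 + u'v/c²) successively, working outward toward the Local Group.
(Dividing each given speed by c = 3.00 × 10^8 m/s to work in units of c.)
Start: velocity of the receding galaxy relative to the Local Group = 0.8433c.
Compose with the supernova ejecta shell (u' = 0.423 in the receding galaxy frame): u_1 = (0.423 + 0.843) / (1 + 0.423·0.843) = 1.2667/1.3570 = 0.9334.
Compose with the clump (u' = -0.153 in the supernova ejecta shell frame): u_2 = (-0.153 + 0.933) / (1 + (-0.153)·0.933) = 0.7801/0.8569 = 0.9104.
So u = 0.9104 × 3.00 × 10^8 m/s.

+2.73 × 10^8 m/s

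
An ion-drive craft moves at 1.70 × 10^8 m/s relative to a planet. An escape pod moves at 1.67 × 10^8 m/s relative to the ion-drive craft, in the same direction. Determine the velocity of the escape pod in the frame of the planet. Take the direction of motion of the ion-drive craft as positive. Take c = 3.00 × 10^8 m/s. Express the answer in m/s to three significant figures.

2.56 × 10^8 m/s

In units of c (dividing by 3.00 × 10^8 m/s): v = 0.567, u' = 0.557.
u = (u' + v)/(1 + u'v/c²):
u = (0.557 + 0.567) / (1 + 0.557·0.567) = 1.1233/1.3154 = 0.8540
(Galilean addition would give +1.123c, exceeding c.)
Converting back: u = 0.8540 × 3.00 × 10^8 m/s.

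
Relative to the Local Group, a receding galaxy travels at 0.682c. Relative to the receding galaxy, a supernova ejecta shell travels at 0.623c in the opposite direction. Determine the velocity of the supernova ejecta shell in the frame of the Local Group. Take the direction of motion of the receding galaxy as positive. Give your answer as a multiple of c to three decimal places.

+0.103c

With v = 0.682 and u' = -0.623 (in units of c),
u = (u' + v)/(1 + u'v/c²):
u = (-0.623 + 0.682) / (1 + (-0.623)·0.682) = 0.0590/0.5751 = 0.1026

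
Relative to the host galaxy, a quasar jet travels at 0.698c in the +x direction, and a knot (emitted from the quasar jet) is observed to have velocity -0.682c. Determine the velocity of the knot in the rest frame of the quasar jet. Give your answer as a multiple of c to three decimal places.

Invert the composition law: u' = (u − v)/(1 − uv/c²).
u' = (-0.682 − 0.698) / (1 − (-0.682)(0.698)) = -1.3800/1.4760 = -0.9349.

-0.935c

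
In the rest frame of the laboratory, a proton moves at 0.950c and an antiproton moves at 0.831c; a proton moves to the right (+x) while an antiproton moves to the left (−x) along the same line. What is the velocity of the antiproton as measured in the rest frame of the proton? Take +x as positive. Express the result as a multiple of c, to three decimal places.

β_A = 0.950, β_B = -0.831.
Transform to A's frame with the inverse velocity-addition law: u' = (u − v)/(1 − uv/c²), taking u = β_B and v = β_A.
u' = (-0.831 − 0.950) / (1 − (0.950)(-0.831)) = -1.7810/1.7894 = -0.9953.

-0.995c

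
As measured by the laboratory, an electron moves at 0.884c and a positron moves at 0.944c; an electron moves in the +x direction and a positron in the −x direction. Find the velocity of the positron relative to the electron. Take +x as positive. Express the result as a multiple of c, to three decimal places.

β_A = 0.884, β_B = -0.944.
Transform to A's frame with the inverse velocity-addition law: u' = (u − v)/(1 − uv/c²), taking u = β_B and v = β_A.
u' = (-0.944 − 0.884) / (1 − (0.884)(-0.944)) = -1.8280/1.8345 = -0.9965.

-0.996c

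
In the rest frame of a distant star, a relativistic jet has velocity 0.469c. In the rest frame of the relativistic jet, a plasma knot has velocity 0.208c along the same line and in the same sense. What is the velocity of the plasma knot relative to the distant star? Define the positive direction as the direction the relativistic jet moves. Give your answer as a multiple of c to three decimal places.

0.617c

With v = 0.469 and u' = 0.208 (in units of c),
u = (u' + v)/(1 + u'v/c²):
u = (0.208 + 0.469) / (1 + 0.208·0.469) = 0.6770/1.0976 = 0.6168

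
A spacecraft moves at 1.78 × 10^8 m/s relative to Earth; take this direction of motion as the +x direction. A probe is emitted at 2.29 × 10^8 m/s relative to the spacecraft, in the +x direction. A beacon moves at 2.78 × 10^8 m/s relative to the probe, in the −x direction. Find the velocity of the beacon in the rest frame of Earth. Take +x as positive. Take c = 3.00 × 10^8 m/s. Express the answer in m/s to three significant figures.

+1.58 × 10^7 m/s

Apply u = (u' + v)/(1 + u'v/c²) successively, working outward toward Earth.
(Dividing each given speed by c = 3.00 × 10^8 m/s to work in units of c.)
Start: velocity of the spacecraft relative to Earth = 0.5933c.
Compose with the probe (u' = 0.763 in the spacecraft frame): u_1 = (0.763 + 0.593) / (1 + 0.763·0.593) = 1.3567/1.4529 = 0.9338.
Compose with the beacon (u' = -0.927 in the probe frame): u_2 = (-0.927 + 0.934) / (1 + (-0.927)·0.934) = 0.0071/0.1347 = 0.0526.
So u = 0.0526 × 3.00 × 10^8 m/s.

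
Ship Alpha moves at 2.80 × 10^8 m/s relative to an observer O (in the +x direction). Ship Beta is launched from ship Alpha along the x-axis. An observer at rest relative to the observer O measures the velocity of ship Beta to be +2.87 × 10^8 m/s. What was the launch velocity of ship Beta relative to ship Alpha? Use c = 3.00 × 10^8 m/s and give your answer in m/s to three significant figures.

+6.54 × 10^7 m/s

v = 0.933c, u = 0.957c.
Invert the composition law: u' = (u − v)/(1 − uv/c²).
u' = (0.957 − 0.933) / (1 − (0.957)(0.933)) = 0.0233/0.1071 = 0.2178.
u' = 0.2178 × 3.00 × 10^8 m/s.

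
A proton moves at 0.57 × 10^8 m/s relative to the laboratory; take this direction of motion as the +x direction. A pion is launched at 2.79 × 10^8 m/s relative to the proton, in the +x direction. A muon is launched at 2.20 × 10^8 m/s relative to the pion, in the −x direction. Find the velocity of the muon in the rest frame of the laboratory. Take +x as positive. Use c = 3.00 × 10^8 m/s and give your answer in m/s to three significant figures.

+2.17 × 10^8 m/s

Apply u = (u' + v)/(1 + u'v/c²) successively, working outward toward the laboratory.
(Dividing each given speed by c = 3.00 × 10^8 m/s to work in units of c.)
Start: velocity of the proton relative to the laboratory = 0.1900c.
Compose with the pion (u' = 0.930 in the proton frame): u_1 = (0.930 + 0.190) / (1 + 0.930·0.190) = 1.1200/1.1767 = 0.9518.
Compose with the muon (u' = -0.733 in the pion frame): u_2 = (-0.733 + 0.952) / (1 + (-0.733)·0.952) = 0.2185/0.3020 = 0.7234.
So u = 0.7234 × 3.00 × 10^8 m/s.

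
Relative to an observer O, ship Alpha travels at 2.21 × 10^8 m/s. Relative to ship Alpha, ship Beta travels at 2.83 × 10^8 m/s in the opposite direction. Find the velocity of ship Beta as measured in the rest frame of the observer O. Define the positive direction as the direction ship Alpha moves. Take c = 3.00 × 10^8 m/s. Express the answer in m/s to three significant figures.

-2.03 × 10^8 m/s

In units of c (dividing by 3.00 × 10^8 m/s): v = 0.737, u' = -0.943.
u = (u' + v)/(1 + u'v/c²):
u = (-0.943 + 0.737) / (1 + (-0.943)·0.737) = -0.2067/0.3051 = -0.6774
(Galilean addition would give -0.207c.)
Converting back: u = -0.6774 × 3.00 × 10^8 m/s.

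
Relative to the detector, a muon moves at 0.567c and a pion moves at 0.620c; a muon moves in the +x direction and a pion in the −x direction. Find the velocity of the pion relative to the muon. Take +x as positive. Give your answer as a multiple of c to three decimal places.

-0.878c

β_A = 0.567, β_B = -0.620.
Transform to A's frame with the inverse velocity-addition law: u' = (u − v)/(1 − uv/c²), taking u = β_B and v = β_A.
u' = (-0.620 − 0.567) / (1 − (0.567)(-0.620)) = -1.1870/1.3515 = -0.8783.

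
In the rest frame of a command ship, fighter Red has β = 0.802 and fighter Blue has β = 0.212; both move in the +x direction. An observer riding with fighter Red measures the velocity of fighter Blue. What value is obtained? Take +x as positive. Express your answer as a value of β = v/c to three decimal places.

β = -0.711

β_A = 0.802, β_B = 0.212.
Transform to A's frame with the inverse velocity-addition law: u' = (u − v)/(1 − uv/c²), taking u = β_B and v = β_A.
u' = (0.212 − 0.802) / (1 − (0.802)(0.212)) = -0.5900/0.8300 = -0.7109.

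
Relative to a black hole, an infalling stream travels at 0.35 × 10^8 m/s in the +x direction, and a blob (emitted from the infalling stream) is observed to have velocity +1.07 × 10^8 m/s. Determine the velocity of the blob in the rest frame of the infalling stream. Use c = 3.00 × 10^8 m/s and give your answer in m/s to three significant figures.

v = 0.117c, u = 0.357c.
Invert the composition law: u' = (u − v)/(1 − uv/c²).
u' = (0.357 − 0.117) / (1 − (0.357)(0.117)) = 0.2400/0.9584 = 0.2504.
u' = 0.2504 × 3.00 × 10^8 m/s.

+7.51 × 10^7 m/s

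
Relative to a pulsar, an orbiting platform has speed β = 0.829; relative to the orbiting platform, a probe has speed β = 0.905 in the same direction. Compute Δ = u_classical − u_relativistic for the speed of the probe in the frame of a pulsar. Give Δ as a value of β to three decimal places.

Galilean: u_cl = 0.905 + 0.829 = 1.7340.
Relativistic: u_rel = (0.905 + 0.829) / (1 + 0.905·0.829) = 1.7340/1.7502 = 0.9907.
Δ = 1.7340 − 0.9907 = 0.7433.
(The classical prediction exceeds c; the relativistic result does not.)

Δ = 0.743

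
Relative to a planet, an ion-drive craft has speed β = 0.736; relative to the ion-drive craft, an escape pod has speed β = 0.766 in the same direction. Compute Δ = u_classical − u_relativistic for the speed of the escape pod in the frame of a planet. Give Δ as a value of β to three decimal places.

Δ = 0.542

Galilean: u_cl = 0.766 + 0.736 = 1.5020.
Relativistic: u_rel = (0.766 + 0.736) / (1 + 0.766·0.736) = 1.5020/1.5638 = 0.9605.
Δ = 1.5020 − 0.9605 = 0.5415.
(The classical prediction exceeds c; the relativistic result does not.)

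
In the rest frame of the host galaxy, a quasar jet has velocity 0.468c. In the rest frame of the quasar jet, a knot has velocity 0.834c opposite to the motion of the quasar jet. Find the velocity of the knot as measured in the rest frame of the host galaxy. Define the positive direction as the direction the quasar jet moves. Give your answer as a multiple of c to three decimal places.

-0.600c

With v = 0.468 and u' = -0.834 (in units of c),
u = (u' + v)/(1 + u'v/c²):
u = (-0.834 + 0.468) / (1 + (-0.834)·0.468) = -0.3660/0.6097 = -0.6003
(Galilean addition would give -0.366c.)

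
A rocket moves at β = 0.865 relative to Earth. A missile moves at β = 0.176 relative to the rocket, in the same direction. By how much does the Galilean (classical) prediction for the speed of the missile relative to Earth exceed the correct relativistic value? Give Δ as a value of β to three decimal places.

Δ = 0.138

Galilean: u_cl = 0.176 + 0.865 = 1.0410.
Relativistic: u_rel = (0.176 + 0.865) / (1 + 0.176·0.865) = 1.0410/1.1522 = 0.9035.
Δ = 1.0410 − 0.9035 = 0.1375.
(The classical prediction exceeds c; the relativistic result does not.)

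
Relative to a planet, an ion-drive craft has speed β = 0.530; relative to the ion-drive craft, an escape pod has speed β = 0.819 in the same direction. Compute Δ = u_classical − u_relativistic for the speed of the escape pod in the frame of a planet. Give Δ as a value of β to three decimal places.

Galilean: u_cl = 0.819 + 0.530 = 1.3490.
Relativistic: u_rel = (0.819 + 0.530) / (1 + 0.819·0.530) = 1.3490/1.4341 = 0.9407.
Δ = 1.3490 − 0.9407 = 0.4083.
(The classical prediction exceeds c; the relativistic result does not.)

Δ = 0.408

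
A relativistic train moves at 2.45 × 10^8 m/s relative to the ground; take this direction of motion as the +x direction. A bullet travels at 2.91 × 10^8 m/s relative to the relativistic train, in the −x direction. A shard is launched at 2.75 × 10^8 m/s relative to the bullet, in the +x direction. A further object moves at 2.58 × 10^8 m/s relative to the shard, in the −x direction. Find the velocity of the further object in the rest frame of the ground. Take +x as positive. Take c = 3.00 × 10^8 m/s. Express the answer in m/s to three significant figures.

Apply u = (u' + v)/(1 + u'v/c²) successively, working outward toward the ground.
(Dividing each given speed by c = 3.00 × 10^8 m/s to work in units of c.)
Start: velocity of the relativistic train relative to the ground = 0.8167c.
Compose with the bullet (u' = -0.970 in the relativistic train frame): u_1 = (-0.970 + 0.817) / (1 + (-0.970)·0.817) = -0.1533/0.2078 = -0.7378.
Compose with the shard (u' = 0.917 in the bullet frame): u_2 = (0.917 + (-0.738)) / (1 + 0.917·(-0.738)) = 0.1789/0.3237 = 0.5526.
Compose with the further object (u' = -0.860 in the shard frame): u_3 = (-0.860 + 0.553) / (1 + (-0.860)·0.553) = -0.3074/0.5247 = -0.5857.
So u = -0.5857 × 3.00 × 10^8 m/s.

-1.76 × 10^8 m/s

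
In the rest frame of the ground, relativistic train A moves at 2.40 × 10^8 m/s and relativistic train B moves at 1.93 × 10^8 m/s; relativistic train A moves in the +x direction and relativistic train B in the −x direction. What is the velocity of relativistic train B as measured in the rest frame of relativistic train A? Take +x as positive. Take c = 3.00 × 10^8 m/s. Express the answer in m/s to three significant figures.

-2.86 × 10^8 m/s

β_A = 0.800, β_B = -0.643 (dividing each by c = 3.00 × 10^8 m/s).
Transform to A's frame with the inverse velocity-addition law: u' = (u − v)/(1 − uv/c²), taking u = β_B and v = β_A.
u' = (-0.643 − 0.800) / (1 − (0.800)(-0.643)) = -1.4433/1.5147 = -0.9529.
u' = -0.9529 × 3.00 × 10^8 m/s.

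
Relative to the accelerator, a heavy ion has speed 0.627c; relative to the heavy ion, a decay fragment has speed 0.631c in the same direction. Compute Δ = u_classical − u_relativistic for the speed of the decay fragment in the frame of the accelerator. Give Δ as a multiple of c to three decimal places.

Galilean: u_cl = 0.631 + 0.627 = 1.2580.
Relativistic: u_rel = (0.631 + 0.627) / (1 + 0.631·0.627) = 1.2580/1.3956 = 0.9014.
Δ = 1.2580 − 0.9014 = 0.3566.
(The classical prediction exceeds c; the relativistic result does not.)

Δ = 0.357c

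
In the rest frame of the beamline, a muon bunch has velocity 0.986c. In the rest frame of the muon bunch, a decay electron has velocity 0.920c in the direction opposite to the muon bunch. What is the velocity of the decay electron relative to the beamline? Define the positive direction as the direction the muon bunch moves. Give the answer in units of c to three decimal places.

+0.711c

With v = 0.986 and u' = -0.920 (in units of c),
u = (u' + v)/(1 + u'v/c²):
u = (-0.920 + 0.986) / (1 + (-0.920)·0.986) = 0.0660/0.0929 = 0.7106
(Galilean addition would give +0.066c.)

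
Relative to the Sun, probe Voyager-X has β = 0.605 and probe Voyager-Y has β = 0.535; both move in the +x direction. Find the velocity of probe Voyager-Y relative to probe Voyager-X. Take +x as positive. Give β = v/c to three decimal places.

β_A = 0.605, β_B = 0.535.
Transform to A's frame with the inverse velocity-addition law: u' = (u − v)/(1 − uv/c²), taking u = β_B and v = β_A.
u' = (0.535 − 0.605) / (1 − (0.605)(0.535)) = -0.0700/0.6763 = -0.1035.

β = -0.104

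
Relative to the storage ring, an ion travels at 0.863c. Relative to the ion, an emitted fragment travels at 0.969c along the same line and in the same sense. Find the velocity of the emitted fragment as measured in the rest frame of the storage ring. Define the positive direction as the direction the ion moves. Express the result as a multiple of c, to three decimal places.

With v = 0.863 and u' = 0.969 (in units of c),
u = (u' + v)/(1 + u'v/c²):
u = (0.969 + 0.863) / (1 + 0.969·0.863) = 1.8320/1.8362 = 0.9977

0.998c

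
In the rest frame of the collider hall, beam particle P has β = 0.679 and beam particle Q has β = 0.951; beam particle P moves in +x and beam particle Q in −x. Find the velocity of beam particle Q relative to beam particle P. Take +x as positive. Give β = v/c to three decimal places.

β_A = 0.679, β_B = -0.951.
Transform to A's frame with the inverse velocity-addition law: u' = (u − v)/(1 − uv/c²), taking u = β_B and v = β_A.
u' = (-0.951 − 0.679) / (1 − (0.679)(-0.951)) = -1.6300/1.6457 = -0.9904.

β = -0.990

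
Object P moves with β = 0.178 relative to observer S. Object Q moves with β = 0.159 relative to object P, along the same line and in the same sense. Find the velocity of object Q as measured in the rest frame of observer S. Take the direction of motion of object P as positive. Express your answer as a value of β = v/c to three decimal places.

With v = 0.178 and u' = 0.159 (in units of c),
u = (u' + v)/(1 + u'v/c²):
u = (0.159 + 0.178) / (1 + 0.159·0.178) = 0.3370/1.0283 = 0.3277

β = 0.328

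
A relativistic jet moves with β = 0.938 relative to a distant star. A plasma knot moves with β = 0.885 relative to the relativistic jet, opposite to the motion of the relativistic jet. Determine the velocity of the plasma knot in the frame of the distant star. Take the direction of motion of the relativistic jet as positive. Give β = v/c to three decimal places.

β = +0.312

With v = 0.938 and u' = -0.885 (in units of c),
u = (u' + v)/(1 + u'v/c²):
u = (-0.885 + 0.938) / (1 + (-0.885)·0.938) = 0.0530/0.1699 = 0.3120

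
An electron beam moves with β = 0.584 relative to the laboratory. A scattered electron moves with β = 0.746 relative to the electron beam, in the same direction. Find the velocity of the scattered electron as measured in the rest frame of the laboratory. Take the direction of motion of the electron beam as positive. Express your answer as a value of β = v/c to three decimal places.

β = 0.926

With v = 0.584 and u' = 0.746 (in units of c),
u = (u' + v)/(1 + u'v/c²):
u = (0.746 + 0.584) / (1 + 0.746·0.584) = 1.3300/1.4357 = 0.9264
(Galilean addition would give +1.330c, exceeding c.)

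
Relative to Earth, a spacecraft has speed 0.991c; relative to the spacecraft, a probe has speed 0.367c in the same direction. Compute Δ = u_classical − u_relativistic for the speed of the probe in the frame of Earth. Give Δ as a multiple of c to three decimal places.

Galilean: u_cl = 0.367 + 0.991 = 1.3580.
Relativistic: u_rel = (0.367 + 0.991) / (1 + 0.367·0.991) = 1.3580/1.3637 = 0.9958.
Δ = 1.3580 − 0.9958 = 0.3622.
(The classical prediction exceeds c; the relativistic result does not.)

Δ = 0.362c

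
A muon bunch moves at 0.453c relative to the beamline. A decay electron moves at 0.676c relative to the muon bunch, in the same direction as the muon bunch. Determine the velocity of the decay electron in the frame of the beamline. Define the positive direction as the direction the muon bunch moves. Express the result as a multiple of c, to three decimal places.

0.864c

With v = 0.453 and u' = 0.676 (in units of c),
u = (u' + v)/(1 + u'v/c²):
u = (0.676 + 0.453) / (1 + 0.676·0.453) = 1.1290/1.3062 = 0.8643
(Galilean addition would give +1.129c, exceeding c.)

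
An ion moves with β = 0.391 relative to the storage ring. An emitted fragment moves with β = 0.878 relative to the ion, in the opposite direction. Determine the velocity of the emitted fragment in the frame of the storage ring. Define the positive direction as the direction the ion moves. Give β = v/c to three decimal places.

With v = 0.391 and u' = -0.878 (in units of c),
u = (u' + v)/(1 + u'v/c²):
u = (-0.878 + 0.391) / (1 + (-0.878)·0.391) = -0.4870/0.6567 = -0.7416

β = -0.742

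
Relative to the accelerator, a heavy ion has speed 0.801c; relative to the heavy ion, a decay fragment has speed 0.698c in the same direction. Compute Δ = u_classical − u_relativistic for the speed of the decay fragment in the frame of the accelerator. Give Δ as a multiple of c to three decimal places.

Δ = 0.538c

Galilean: u_cl = 0.698 + 0.801 = 1.4990.
Relativistic: u_rel = (0.698 + 0.801) / (1 + 0.698·0.801) = 1.4990/1.5591 = 0.9615.
Δ = 1.4990 − 0.9615 = 0.5375.
(The classical prediction exceeds c; the relativistic result does not.)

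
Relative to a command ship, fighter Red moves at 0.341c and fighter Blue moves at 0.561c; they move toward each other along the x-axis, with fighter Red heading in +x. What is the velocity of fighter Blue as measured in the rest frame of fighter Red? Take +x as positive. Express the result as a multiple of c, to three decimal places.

β_A = 0.341, β_B = -0.561.
Transform to A's frame with the inverse velocity-addition law: u' = (u − v)/(1 − uv/c²), taking u = β_B and v = β_A.
u' = (-0.561 − 0.341) / (1 − (0.341)(-0.561)) = -0.9020/1.1913 = -0.7572.

-0.757c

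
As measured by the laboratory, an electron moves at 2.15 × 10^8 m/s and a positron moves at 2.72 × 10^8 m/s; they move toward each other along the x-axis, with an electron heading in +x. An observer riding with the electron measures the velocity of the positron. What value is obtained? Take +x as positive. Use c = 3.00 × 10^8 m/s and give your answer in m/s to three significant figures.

β_A = 0.717, β_B = -0.907 (dividing each by c = 3.00 × 10^8 m/s).
Transform to A's frame with the inverse velocity-addition law: u' = (u − v)/(1 − uv/c²), taking u = β_B and v = β_A.
u' = (-0.907 − 0.717) / (1 − (0.717)(-0.907)) = -1.6233/1.6498 = -0.9840.
u' = -0.9840 × 3.00 × 10^8 m/s.

-2.95 × 10^8 m/s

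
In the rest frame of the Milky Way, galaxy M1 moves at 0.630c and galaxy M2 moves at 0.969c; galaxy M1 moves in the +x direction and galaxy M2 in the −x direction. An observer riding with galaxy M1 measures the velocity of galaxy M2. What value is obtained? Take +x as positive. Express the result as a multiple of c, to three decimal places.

β_A = 0.630, β_B = -0.969.
Transform to A's frame with the inverse velocity-addition law: u' = (u − v)/(1 − uv/c²), taking u = β_B and v = β_A.
u' = (-0.969 − 0.630) / (1 − (0.630)(-0.969)) = -1.5990/1.6105 = -0.9929.

-0.993c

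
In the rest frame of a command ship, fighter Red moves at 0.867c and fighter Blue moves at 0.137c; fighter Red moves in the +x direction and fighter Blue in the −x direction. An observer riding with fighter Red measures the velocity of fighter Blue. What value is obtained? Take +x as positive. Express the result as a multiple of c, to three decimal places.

-0.897c

β_A = 0.867, β_B = -0.137.
Transform to A's frame with the inverse velocity-addition law: u' = (u − v)/(1 − uv/c²), taking u = β_B and v = β_A.
u' = (-0.137 − 0.867) / (1 − (0.867)(-0.137)) = -1.0040/1.1188 = -0.8974.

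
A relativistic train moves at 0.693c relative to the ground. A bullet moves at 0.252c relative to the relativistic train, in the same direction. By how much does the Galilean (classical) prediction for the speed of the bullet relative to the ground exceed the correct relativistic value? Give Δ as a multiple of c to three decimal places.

Galilean: u_cl = 0.252 + 0.693 = 0.9450.
Relativistic: u_rel = (0.252 + 0.693) / (1 + 0.252·0.693) = 0.9450/1.1746 = 0.8045.
Δ = 0.9450 − 0.8045 = 0.1405.

Δ = 0.140c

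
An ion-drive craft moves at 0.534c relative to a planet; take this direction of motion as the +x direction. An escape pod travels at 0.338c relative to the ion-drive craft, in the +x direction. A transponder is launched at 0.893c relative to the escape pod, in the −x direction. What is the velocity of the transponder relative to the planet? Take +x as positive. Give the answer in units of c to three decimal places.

Apply u = (u' + v)/(1 + u'v/c²) successively, working outward toward the planet.
Start: velocity of the ion-drive craft relative to the planet = 0.5340c.
Compose with the escape pod (u' = 0.338 in the ion-drive craft frame): u_1 = (0.338 + 0.534) / (1 + 0.338·0.534) = 0.8720/1.1805 = 0.7387.
Compose with the transponder (u' = -0.893 in the escape pod frame): u_2 = (-0.893 + 0.739) / (1 + (-0.893)·0.739) = -0.1543/0.3404 = -0.4534.

-0.453c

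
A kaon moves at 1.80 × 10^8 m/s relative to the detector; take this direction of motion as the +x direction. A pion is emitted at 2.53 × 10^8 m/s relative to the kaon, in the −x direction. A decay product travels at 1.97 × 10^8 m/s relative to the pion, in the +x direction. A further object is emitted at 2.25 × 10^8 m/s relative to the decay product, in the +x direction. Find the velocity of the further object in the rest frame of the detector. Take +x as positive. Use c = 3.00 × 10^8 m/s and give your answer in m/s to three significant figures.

+2.52 × 10^8 m/s

Apply u = (u' + v)/(1 + u'v/c²) successively, working outward toward the detector.
(Dividing each given speed by c = 3.00 × 10^8 m/s to work in units of c.)
Start: velocity of the kaon relative to the detector = 0.6000c.
Compose with the pion (u' = -0.843 in the kaon frame): u_1 = (-0.843 + 0.600) / (1 + (-0.843)·0.600) = -0.2433/0.4940 = -0.4926.
Compose with the decay product (u' = 0.657 in the pion frame): u_2 = (0.657 + (-0.493)) / (1 + 0.657·(-0.493)) = 0.1641/0.6765 = 0.2425.
Compose with the further object (u' = 0.750 in the decay product frame): u_3 = (0.750 + 0.243) / (1 + 0.750·0.243) = 0.9925/1.1819 = 0.8398.
So u = 0.8398 × 3.00 × 10^8 m/s.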